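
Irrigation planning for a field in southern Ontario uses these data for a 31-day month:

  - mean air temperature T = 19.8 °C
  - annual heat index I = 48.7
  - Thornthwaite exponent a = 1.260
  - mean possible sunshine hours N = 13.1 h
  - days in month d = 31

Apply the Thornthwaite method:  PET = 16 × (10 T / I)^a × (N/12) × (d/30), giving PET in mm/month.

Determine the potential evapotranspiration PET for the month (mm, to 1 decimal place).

105.7 mm

10T/I = 10 × 19.8 / 48.7 = 4.0657
(10T/I)^a = 4.0657^1.260 = 5.8548
Uncorrected PET = 16 × 5.8548 = 93.677 mm
Correction = (N/12)(d/30) = (13.1/12)(31/30) = 1.1281
PET = 93.677 × 1.1281 = 105.677 mm/month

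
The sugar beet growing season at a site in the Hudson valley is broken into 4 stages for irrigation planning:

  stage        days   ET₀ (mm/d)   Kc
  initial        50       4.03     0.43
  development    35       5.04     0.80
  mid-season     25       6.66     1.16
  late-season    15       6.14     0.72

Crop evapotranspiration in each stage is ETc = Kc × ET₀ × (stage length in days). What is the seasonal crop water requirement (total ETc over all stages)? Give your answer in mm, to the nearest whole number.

487 mm

initial: 0.43 × 4.03 × 50 = 86.65 mm
development: 0.80 × 5.04 × 35 = 141.12 mm
mid-season: 1.16 × 6.66 × 25 = 193.14 mm
late-season: 0.72 × 6.14 × 15 = 66.31 mm
Seasonal total = 487.22 mm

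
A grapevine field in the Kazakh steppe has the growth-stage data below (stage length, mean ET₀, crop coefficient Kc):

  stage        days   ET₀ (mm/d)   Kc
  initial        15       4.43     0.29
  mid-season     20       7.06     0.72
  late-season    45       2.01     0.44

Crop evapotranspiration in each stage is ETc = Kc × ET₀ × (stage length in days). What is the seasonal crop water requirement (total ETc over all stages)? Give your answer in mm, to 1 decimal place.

initial: 0.29 × 4.43 × 15 = 19.27 mm
mid-season: 0.72 × 7.06 × 20 = 101.66 mm
late-season: 0.44 × 2.01 × 45 = 39.80 mm
Seasonal total = 160.73 mm

160.7 mm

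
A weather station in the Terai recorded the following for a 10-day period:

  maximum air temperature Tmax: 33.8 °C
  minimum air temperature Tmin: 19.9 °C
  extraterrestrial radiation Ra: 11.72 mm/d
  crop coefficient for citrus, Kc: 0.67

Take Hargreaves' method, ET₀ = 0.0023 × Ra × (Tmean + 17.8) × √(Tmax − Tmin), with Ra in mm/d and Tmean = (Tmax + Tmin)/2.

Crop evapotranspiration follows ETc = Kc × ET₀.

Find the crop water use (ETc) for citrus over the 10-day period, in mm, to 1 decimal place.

Tmean = (33.8 + 19.9)/2 = 26.85 °C
ET₀ = 0.0023 × 11.72 × (26.85 + 17.8) × √13.9 = 0.0023 × 11.72 × 44.65 × 3.7283 = 4.4873 mm/d
ETc = Kc × ET₀ = 0.67 × 4.4873 = 3.0065 mm/d
Over 10 days: 3.0065 × 10 = 30.065 mm

30.1 mm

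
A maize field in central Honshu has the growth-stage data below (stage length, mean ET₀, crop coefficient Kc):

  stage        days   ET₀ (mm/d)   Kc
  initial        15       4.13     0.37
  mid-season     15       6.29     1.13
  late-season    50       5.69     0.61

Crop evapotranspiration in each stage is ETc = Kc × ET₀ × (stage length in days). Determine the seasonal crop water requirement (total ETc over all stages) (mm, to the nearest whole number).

303 mm

initial: 0.37 × 4.13 × 15 = 22.92 mm
mid-season: 1.13 × 6.29 × 15 = 106.62 mm
late-season: 0.61 × 5.69 × 50 = 173.55 mm
Seasonal total = 303.09 mm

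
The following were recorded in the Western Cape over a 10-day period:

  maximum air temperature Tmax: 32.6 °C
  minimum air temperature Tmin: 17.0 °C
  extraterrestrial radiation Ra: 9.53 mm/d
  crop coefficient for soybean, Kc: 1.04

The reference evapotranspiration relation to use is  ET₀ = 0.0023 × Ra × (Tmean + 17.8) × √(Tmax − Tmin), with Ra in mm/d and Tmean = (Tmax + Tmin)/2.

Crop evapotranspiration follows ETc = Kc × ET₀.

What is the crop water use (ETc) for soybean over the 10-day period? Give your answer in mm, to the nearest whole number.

Tmean = (32.6 + 17.0)/2 = 24.80 °C
ET₀ = 0.0023 × 9.53 × (24.80 + 17.8) × √15.6 = 0.0023 × 9.53 × 42.60 × 3.9497 = 3.6880 mm/d
ETc = Kc × ET₀ = 1.04 × 3.6880 = 3.8355 mm/d
Over 10 days: 3.8355 × 10 = 38.355 mm

38 mm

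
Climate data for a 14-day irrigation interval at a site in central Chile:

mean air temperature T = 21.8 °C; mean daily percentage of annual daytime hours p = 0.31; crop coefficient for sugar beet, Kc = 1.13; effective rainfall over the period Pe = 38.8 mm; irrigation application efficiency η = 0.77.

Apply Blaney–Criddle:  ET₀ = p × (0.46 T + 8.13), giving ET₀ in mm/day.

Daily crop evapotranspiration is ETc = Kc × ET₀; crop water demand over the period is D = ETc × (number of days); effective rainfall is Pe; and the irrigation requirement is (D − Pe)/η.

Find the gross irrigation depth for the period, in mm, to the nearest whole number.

ET₀ = 0.31 × (0.46 × 21.8 + 8.13) = 0.31 × 18.158 = 5.6290 mm/d
ETc = Kc × ET₀ = 1.13 × 5.6290 = 6.3608 mm/d
Crop demand D = ETc × 14 d = 6.3608 × 14 = 89.051 mm
D − Pe = 89.051 − 38.8 = 50.251 mm
Gross irrigation = 50.251 / 0.77 = 65.261 mm

65 mm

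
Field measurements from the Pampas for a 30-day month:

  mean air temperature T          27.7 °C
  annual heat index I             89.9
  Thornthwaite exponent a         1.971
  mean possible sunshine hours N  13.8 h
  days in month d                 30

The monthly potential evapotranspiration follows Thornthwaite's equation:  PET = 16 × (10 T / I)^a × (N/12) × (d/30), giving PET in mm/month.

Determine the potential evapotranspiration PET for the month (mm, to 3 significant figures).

10T/I = 10 × 27.7 / 89.9 = 3.0812
(10T/I)^a = 3.0812^1.971 = 9.1890
Uncorrected PET = 16 × 9.1890 = 147.024 mm
Correction = (N/12)(d/30) = (13.8/12)(30/30) = 1.1500
PET = 147.024 × 1.1500 = 169.078 mm/month

169 mm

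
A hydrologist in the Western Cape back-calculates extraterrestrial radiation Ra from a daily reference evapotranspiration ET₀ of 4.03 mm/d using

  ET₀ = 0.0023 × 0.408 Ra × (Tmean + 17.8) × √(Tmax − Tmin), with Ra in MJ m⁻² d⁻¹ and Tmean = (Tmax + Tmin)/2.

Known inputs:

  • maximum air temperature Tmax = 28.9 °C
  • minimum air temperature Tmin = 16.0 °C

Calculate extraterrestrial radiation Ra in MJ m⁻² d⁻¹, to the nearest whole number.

Tmean = (28.9+16.0)/2 = 22.45 °C; ΔT = 12.9
Ra = ET₀ / [0.0023 × 0.408 × (Tmean+17.8) × √ΔT]
   = 4.03 / (0.0023 × 0.408 × 40.25 × 3.5917) = 29.706 MJ m⁻² d⁻¹

30 MJ m⁻² d⁻¹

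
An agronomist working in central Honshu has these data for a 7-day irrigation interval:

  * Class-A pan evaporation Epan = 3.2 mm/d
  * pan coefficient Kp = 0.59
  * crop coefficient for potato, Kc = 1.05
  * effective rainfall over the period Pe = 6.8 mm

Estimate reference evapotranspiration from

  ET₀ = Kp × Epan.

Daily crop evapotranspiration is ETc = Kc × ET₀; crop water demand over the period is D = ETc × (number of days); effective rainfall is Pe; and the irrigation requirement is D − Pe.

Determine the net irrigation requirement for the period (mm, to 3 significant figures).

ET₀ = 0.59 × 3.2 = 1.8880 mm/d
ETc = Kc × ET₀ = 1.05 × 1.8880 = 1.9824 mm/d
Crop demand D = ETc × 7 d = 1.9824 × 7 = 13.877 mm
D − Pe = 13.877 − 6.8 = 7.077 mm

7.08 mm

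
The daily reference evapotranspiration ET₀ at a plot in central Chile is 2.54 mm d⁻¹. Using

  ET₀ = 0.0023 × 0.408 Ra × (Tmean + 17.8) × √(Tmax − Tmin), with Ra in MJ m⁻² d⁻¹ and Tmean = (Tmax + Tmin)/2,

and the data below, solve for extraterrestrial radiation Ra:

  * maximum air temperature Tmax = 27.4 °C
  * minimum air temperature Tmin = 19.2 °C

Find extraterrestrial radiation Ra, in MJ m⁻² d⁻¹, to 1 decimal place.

23.0 MJ m⁻² d⁻¹

Tmean = (27.4+19.2)/2 = 23.30 °C; ΔT = 8.2
Ra = ET₀ / [0.0023 × 0.408 × (Tmean+17.8) × √ΔT]
   = 2.54 / (0.0023 × 0.408 × 41.10 × 2.8636) = 22.998 MJ m⁻² d⁻¹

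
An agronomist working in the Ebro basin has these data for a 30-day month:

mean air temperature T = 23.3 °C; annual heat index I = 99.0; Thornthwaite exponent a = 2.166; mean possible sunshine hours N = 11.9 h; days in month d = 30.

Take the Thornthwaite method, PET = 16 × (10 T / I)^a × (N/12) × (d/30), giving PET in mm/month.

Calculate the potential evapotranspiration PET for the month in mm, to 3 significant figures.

101 mm

10T/I = 10 × 23.3 / 99.0 = 2.3535
(10T/I)^a = 2.3535^2.166 = 6.3846
Uncorrected PET = 16 × 6.3846 = 102.154 mm
Correction = (N/12)(d/30) = (11.9/12)(30/30) = 0.9917
PET = 102.154 × 0.9917 = 101.306 mm/month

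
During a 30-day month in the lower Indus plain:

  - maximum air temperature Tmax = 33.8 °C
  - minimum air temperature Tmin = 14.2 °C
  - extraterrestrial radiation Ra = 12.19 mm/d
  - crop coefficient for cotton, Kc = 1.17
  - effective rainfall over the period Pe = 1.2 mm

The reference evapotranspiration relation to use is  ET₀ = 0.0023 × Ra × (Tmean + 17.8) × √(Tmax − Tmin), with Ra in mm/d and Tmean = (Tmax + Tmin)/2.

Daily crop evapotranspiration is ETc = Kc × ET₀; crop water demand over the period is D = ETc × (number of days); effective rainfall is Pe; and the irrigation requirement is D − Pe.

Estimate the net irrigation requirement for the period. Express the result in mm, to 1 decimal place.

180.9 mm

Tmean = (33.8 + 14.2)/2 = 24.00 °C
ET₀ = 0.0023 × 12.19 × (24.00 + 17.8) × √19.6 = 0.0023 × 12.19 × 41.80 × 4.4272 = 5.1884 mm/d
ETc = Kc × ET₀ = 1.17 × 5.1884 = 6.0704 mm/d
Crop demand D = ETc × 30 d = 6.0704 × 30 = 182.112 mm
D − Pe = 182.112 − 1.2 = 180.912 mm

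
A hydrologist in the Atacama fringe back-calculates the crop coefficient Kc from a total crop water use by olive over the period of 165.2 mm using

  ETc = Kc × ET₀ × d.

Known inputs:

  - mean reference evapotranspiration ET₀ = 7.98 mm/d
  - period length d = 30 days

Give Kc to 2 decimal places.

ETc = Kc × ET₀ × d  ⇒  Kc = ETc / (ET₀ × d)
Kc = 165.2 / (7.98 × 30) = 165.2 / 239.40 = 0.6901

0.69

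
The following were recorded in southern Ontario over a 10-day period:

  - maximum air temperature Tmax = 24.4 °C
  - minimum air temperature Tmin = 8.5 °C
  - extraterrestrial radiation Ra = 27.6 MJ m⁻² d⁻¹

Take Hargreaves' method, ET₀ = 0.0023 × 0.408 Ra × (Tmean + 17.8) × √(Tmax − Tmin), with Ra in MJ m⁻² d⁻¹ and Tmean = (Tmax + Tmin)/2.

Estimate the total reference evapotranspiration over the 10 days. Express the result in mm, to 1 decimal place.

Tmean = (24.4 + 8.5)/2 = 16.45 °C
0.408 Ra = 0.408 × 27.6 = 11.2608 mm/d equivalent
ET₀ = 0.0023 × 11.2608 × (16.45 + 17.8) × √15.9 = 0.0023 × 11.2608 × 34.25 × 3.9875 = 3.5372 mm/d
Over 10 days: 3.5372 × 10 = 35.372 mm

35.4 mm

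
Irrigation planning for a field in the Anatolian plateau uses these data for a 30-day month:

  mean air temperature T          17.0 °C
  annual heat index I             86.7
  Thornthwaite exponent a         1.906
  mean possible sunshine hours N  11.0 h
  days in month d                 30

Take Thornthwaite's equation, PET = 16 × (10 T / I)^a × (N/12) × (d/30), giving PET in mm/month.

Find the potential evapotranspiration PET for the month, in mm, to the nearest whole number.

10T/I = 10 × 17.0 / 86.7 = 1.9608
(10T/I)^a = 1.9608^1.906 = 3.6089
Uncorrected PET = 16 × 3.6089 = 57.742 mm
Correction = (N/12)(d/30) = (11.0/12)(30/30) = 0.9167
PET = 57.742 × 0.9167 = 52.932 mm/month

53 mm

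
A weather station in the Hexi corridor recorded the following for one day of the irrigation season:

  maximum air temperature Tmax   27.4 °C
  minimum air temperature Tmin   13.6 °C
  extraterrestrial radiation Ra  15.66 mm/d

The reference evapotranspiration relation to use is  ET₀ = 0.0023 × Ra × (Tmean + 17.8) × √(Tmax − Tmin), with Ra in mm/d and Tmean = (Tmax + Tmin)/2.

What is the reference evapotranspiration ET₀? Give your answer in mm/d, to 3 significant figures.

Tmean = (27.4 + 13.6)/2 = 20.50 °C
ET₀ = 0.0023 × 15.66 × (20.50 + 17.8) × √13.8 = 0.0023 × 15.66 × 38.30 × 3.7148 = 5.1245 mm/d

5.12 mm/d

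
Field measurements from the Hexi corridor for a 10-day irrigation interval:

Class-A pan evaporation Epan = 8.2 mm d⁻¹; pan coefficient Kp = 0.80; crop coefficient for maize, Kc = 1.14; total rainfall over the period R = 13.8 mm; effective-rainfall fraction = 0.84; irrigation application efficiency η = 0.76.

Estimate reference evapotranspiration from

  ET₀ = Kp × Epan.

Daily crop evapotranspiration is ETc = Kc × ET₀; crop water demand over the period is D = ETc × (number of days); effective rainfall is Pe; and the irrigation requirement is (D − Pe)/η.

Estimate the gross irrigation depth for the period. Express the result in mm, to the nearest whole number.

83 mm

ET₀ = 0.80 × 8.2 = 6.5600 mm/d
ETc = Kc × ET₀ = 1.14 × 6.5600 = 7.4784 mm/d
Crop demand D = ETc × 10 d = 7.4784 × 10 = 74.784 mm
Pe = 0.84 × 13.8 = 11.592 mm
D − Pe = 74.784 − 11.592 = 63.192 mm
Gross irrigation = 63.192 / 0.76 = 83.147 mm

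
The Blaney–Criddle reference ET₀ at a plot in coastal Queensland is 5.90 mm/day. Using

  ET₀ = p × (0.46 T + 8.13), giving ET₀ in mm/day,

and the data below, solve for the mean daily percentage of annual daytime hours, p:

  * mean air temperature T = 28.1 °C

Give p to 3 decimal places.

0.280

p = ET₀ / (0.46 T + 8.13) = 5.90 / (0.46 × 28.1 + 8.13) = 5.90 / 21.056 = 0.2802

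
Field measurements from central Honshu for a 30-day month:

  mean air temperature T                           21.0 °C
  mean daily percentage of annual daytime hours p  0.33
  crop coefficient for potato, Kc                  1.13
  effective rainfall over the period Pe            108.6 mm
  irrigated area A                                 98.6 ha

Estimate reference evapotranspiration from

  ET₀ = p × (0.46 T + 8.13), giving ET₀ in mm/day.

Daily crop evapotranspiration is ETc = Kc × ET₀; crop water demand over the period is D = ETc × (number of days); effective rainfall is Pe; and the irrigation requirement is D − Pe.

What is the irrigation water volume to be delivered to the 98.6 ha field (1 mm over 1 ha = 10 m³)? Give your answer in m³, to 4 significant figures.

ET₀ = 0.33 × (0.46 × 21.0 + 8.13) = 0.33 × 17.790 = 5.8707 mm/d
ETc = Kc × ET₀ = 1.13 × 5.8707 = 6.6339 mm/d
Crop demand D = ETc × 30 d = 6.6339 × 30 = 199.017 mm
D − Pe = 199.017 − 108.6 = 90.417 mm
Volume = 90.417 mm × 98.6 ha × 10 = 89151.2 m³

89150 m³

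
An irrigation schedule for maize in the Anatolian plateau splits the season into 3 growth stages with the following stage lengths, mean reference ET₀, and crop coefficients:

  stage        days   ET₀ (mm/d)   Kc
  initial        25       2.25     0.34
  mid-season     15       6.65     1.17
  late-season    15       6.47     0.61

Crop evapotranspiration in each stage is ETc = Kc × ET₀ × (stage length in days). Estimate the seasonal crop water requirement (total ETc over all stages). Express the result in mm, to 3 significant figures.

initial: 0.34 × 2.25 × 25 = 19.13 mm
mid-season: 1.17 × 6.65 × 15 = 116.71 mm
late-season: 0.61 × 6.47 × 15 = 59.20 mm
Seasonal total = 195.04 mm

195 mm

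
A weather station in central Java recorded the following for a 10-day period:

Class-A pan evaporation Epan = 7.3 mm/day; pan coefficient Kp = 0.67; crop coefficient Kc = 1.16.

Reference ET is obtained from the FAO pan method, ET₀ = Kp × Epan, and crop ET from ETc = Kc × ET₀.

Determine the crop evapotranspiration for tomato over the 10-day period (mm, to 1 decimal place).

56.7 mm

ET₀ = 0.67 × 7.3 = 4.8910 mm/d
ETc = Kc × ET₀ = 1.16 × 4.8910 = 5.6736 mm/d
Over 10 days: 5.6736 × 10 = 56.736 mm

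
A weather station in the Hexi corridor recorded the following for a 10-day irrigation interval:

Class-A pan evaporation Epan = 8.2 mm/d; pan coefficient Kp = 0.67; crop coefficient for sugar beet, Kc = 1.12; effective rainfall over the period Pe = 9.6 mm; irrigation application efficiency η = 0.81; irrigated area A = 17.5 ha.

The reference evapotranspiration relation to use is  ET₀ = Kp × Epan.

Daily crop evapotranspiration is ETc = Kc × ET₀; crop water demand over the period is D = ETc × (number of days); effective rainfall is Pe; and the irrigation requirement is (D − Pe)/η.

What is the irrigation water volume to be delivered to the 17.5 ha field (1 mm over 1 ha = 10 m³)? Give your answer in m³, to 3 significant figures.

11200 m³

ET₀ = 0.67 × 8.2 = 5.4940 mm/d
ETc = Kc × ET₀ = 1.12 × 5.4940 = 6.1533 mm/d
Crop demand D = ETc × 10 d = 6.1533 × 10 = 61.533 mm
D − Pe = 61.533 − 9.6 = 51.933 mm
Gross irrigation = 51.933 / 0.81 = 64.115 mm
Volume = 64.115 mm × 17.5 ha × 10 = 11220.1 m³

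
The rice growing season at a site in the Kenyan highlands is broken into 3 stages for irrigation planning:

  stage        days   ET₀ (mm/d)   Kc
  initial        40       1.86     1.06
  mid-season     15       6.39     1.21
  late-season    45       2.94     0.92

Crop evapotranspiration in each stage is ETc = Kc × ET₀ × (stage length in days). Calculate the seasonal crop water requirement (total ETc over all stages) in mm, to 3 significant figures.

317 mm

initial: 1.06 × 1.86 × 40 = 78.86 mm
mid-season: 1.21 × 6.39 × 15 = 115.98 mm
late-season: 0.92 × 2.94 × 45 = 121.72 mm
Seasonal total = 316.56 mm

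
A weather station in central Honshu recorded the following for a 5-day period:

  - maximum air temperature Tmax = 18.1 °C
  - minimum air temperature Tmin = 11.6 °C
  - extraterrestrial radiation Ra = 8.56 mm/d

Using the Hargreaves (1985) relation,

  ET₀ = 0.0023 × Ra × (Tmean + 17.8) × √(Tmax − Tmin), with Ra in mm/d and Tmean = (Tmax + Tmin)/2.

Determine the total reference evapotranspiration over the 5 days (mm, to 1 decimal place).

Tmean = (18.1 + 11.6)/2 = 14.85 °C
ET₀ = 0.0023 × 8.56 × (14.85 + 17.8) × √6.5 = 0.0023 × 8.56 × 32.65 × 2.5495 = 1.6389 mm/d
Over 5 days: 1.6389 × 5 = 8.195 mm

8.2 mm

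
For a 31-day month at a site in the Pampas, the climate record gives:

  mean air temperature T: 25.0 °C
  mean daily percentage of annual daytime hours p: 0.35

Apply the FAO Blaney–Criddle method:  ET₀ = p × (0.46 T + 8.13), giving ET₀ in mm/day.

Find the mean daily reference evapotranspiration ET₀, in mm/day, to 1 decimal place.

ET₀ = 0.35 × (0.46 × 25.0 + 8.13) = 0.35 × 19.630 = 6.8705 mm/d

6.9 mm/day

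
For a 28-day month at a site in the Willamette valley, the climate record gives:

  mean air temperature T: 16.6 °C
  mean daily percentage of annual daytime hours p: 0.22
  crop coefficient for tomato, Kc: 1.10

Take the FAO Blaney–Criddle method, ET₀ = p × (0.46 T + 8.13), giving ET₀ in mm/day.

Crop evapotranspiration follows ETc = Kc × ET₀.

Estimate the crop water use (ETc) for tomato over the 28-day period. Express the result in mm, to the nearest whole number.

107 mm

ET₀ = 0.22 × (0.46 × 16.6 + 8.13) = 0.22 × 15.766 = 3.4685 mm/d
ETc = Kc × ET₀ = 1.10 × 3.4685 = 3.8154 mm/d
Over 28 days: 3.8154 × 28 = 106.831 mm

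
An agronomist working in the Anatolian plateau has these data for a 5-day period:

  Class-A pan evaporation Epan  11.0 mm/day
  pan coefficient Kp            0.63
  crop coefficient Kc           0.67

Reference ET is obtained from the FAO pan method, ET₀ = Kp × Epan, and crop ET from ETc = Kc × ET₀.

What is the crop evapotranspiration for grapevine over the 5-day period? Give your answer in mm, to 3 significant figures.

23.2 mm

ET₀ = 0.63 × 11.0 = 6.9300 mm/d
ETc = Kc × ET₀ = 0.67 × 6.9300 = 4.6431 mm/d
Over 5 days: 4.6431 × 5 = 23.216 mm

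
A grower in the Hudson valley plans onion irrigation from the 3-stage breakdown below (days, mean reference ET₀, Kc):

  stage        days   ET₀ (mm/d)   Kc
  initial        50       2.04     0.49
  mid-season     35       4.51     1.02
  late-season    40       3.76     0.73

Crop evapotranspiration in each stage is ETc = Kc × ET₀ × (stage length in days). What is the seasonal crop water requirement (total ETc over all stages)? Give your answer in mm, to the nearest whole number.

initial: 0.49 × 2.04 × 50 = 49.98 mm
mid-season: 1.02 × 4.51 × 35 = 161.01 mm
late-season: 0.73 × 3.76 × 40 = 109.79 mm
Seasonal total = 320.78 mm

321 mm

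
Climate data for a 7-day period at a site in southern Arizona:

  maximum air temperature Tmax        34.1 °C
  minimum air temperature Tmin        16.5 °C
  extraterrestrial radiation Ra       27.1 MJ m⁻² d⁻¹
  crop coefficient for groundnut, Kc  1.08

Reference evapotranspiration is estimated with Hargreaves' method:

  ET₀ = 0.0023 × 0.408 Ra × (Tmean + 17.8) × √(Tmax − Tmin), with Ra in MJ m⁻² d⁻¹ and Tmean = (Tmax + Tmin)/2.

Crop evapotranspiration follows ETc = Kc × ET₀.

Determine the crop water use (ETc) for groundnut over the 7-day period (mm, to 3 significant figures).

34.8 mm

Tmean = (34.1 + 16.5)/2 = 25.30 °C
0.408 Ra = 0.408 × 27.1 = 11.0568 mm/d equivalent
ET₀ = 0.0023 × 11.0568 × (25.30 + 17.8) × √17.6 = 0.0023 × 11.0568 × 43.10 × 4.1952 = 4.5982 mm/d
ETc = Kc × ET₀ = 1.08 × 4.5982 = 4.9661 mm/d
Over 7 days: 4.9661 × 7 = 34.763 mm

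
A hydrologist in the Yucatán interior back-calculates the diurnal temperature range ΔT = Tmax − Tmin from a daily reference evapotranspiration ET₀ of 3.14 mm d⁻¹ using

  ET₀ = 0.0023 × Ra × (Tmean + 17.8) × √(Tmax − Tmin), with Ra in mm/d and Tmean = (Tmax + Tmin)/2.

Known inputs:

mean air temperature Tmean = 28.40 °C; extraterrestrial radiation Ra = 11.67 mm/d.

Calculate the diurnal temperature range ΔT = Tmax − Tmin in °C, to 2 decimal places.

6.41 °C

√ΔT = ET₀ / [0.0023 × Ra × (Tmean+17.8)] = 3.14 / (0.0023 × 11.67 × 46.20) = 2.5321
ΔT = 2.5321² = 6.412 °C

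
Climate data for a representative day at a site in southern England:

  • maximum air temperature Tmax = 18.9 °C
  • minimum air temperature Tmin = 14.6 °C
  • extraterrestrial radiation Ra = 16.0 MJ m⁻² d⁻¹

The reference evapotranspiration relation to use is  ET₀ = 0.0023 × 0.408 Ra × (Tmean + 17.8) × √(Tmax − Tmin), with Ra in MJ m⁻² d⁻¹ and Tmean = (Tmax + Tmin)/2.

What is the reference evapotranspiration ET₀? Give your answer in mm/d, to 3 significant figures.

1.08 mm/d

Tmean = (18.9 + 14.6)/2 = 16.75 °C
0.408 Ra = 0.408 × 16.0 = 6.5280 mm/d equivalent
ET₀ = 0.0023 × 6.5280 × (16.75 + 17.8) × √4.3 = 0.0023 × 6.5280 × 34.55 × 2.0736 = 1.0757 mm/d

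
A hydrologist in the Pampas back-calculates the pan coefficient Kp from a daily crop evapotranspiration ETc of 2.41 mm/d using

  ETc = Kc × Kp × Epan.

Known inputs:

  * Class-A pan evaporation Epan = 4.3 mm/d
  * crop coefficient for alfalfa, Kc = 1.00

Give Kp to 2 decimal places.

0.56

ETc = Kc × Kp × Epan  ⇒  Kp = ETc / (Kc × Epan)
Kp = 2.41 / (1.00 × 4.3) = 2.41 / 4.300 = 0.5605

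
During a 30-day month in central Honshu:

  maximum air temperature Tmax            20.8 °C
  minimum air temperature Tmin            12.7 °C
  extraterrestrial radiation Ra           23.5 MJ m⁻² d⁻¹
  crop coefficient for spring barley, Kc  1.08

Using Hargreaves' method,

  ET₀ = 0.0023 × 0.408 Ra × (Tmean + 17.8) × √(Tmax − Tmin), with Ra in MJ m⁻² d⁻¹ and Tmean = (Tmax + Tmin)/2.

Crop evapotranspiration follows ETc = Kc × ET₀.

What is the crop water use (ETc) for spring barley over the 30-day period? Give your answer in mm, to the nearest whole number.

70 mm

Tmean = (20.8 + 12.7)/2 = 16.75 °C
0.408 Ra = 0.408 × 23.5 = 9.5880 mm/d equivalent
ET₀ = 0.0023 × 9.5880 × (16.75 + 17.8) × √8.1 = 0.0023 × 9.5880 × 34.55 × 2.8460 = 2.1684 mm/d
ETc = Kc × ET₀ = 1.08 × 2.1684 = 2.3419 mm/d
Over 30 days: 2.3419 × 30 = 70.257 mm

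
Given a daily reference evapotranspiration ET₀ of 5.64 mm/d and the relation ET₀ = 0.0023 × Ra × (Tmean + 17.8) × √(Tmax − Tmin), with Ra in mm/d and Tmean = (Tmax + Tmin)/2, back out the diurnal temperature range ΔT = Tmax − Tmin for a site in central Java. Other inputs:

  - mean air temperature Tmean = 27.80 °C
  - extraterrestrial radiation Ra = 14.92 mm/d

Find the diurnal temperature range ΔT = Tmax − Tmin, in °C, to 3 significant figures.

13.0 °C

√ΔT = ET₀ / [0.0023 × Ra × (Tmean+17.8)] = 5.64 / (0.0023 × 14.92 × 45.60) = 3.6043
ΔT = 3.6043² = 12.991 °C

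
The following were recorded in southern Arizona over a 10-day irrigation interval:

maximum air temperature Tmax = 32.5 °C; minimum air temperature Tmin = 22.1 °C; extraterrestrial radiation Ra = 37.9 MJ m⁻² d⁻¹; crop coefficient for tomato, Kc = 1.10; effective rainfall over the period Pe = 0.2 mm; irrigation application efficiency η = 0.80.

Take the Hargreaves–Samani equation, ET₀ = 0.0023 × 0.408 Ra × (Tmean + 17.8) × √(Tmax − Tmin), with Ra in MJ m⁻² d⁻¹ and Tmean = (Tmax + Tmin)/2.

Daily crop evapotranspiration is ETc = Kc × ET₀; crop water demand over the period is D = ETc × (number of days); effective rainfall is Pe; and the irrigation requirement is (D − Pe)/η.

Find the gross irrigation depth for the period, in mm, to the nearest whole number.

Tmean = (32.5 + 22.1)/2 = 27.30 °C
0.408 Ra = 0.408 × 37.9 = 15.4632 mm/d equivalent
ET₀ = 0.0023 × 15.4632 × (27.30 + 17.8) × √10.4 = 0.0023 × 15.4632 × 45.10 × 3.2249 = 5.1727 mm/d
ETc = Kc × ET₀ = 1.10 × 5.1727 = 5.6900 mm/d
Crop demand D = ETc × 10 d = 5.6900 × 10 = 56.900 mm
D − Pe = 56.900 − 0.2 = 56.700 mm
Gross irrigation = 56.700 / 0.80 = 70.875 mm

71 mm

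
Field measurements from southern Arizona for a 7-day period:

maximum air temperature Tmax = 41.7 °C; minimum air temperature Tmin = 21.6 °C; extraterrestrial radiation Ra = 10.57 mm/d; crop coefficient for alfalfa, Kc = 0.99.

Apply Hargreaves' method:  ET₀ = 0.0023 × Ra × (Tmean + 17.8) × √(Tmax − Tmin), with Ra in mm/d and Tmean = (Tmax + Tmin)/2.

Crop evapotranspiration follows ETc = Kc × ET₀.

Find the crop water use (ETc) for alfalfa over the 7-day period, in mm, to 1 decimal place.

37.4 mm

Tmean = (41.7 + 21.6)/2 = 31.65 °C
ET₀ = 0.0023 × 10.57 × (31.65 + 17.8) × √20.1 = 0.0023 × 10.57 × 49.45 × 4.4833 = 5.3897 mm/d
ETc = Kc × ET₀ = 0.99 × 5.3897 = 5.3358 mm/d
Over 7 days: 5.3358 × 7 = 37.351 mm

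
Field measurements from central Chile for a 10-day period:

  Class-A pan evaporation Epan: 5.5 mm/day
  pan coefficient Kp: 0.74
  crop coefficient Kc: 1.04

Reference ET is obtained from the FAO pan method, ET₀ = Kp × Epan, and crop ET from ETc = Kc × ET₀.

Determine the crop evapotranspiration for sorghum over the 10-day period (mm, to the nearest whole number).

42 mm

ET₀ = 0.74 × 5.5 = 4.0700 mm/d
ETc = Kc × ET₀ = 1.04 × 4.0700 = 4.2328 mm/d
Over 10 days: 4.2328 × 10 = 42.328 mm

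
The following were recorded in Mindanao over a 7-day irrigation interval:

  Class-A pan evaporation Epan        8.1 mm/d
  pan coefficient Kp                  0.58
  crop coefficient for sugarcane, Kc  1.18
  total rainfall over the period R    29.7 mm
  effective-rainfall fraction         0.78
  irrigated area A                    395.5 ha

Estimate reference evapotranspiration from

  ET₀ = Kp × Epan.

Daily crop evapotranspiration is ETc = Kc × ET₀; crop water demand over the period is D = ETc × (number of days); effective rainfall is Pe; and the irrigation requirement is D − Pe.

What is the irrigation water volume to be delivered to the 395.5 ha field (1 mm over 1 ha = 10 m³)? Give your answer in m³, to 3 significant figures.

ET₀ = 0.58 × 8.1 = 4.6980 mm/d
ETc = Kc × ET₀ = 1.18 × 4.6980 = 5.5436 mm/d
Crop demand D = ETc × 7 d = 5.5436 × 7 = 38.805 mm
Pe = 0.78 × 29.7 = 23.166 mm
D − Pe = 38.805 − 23.166 = 15.639 mm
Volume = 15.639 mm × 395.5 ha × 10 = 61852.2 m³

61900 m³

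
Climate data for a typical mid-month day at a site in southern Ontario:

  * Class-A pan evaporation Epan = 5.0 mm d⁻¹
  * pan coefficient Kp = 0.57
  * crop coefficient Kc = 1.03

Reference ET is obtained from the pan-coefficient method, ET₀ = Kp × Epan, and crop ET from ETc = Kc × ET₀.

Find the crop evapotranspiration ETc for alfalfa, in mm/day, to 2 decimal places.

2.94 mm/day

ET₀ = 0.57 × 5.0 = 2.8500 mm/d
ETc = Kc × ET₀ = 1.03 × 2.8500 = 2.9355 mm/d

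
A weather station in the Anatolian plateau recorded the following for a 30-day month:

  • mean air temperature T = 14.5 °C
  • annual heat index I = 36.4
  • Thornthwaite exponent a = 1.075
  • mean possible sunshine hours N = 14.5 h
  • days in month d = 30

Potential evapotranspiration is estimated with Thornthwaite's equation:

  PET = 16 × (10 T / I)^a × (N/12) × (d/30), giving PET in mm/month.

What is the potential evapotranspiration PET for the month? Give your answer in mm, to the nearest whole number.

10T/I = 10 × 14.5 / 36.4 = 3.9835
(10T/I)^a = 3.9835^1.075 = 4.4186
Uncorrected PET = 16 × 4.4186 = 70.698 mm
Correction = (N/12)(d/30) = (14.5/12)(30/30) = 1.2083
PET = 70.698 × 1.2083 = 85.424 mm/month

85 mm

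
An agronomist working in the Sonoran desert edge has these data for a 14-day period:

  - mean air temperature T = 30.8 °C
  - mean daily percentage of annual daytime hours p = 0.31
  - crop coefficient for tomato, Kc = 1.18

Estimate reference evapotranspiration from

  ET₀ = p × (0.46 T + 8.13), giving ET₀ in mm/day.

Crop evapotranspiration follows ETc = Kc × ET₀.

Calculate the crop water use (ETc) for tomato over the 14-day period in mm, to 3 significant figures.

ET₀ = 0.31 × (0.46 × 30.8 + 8.13) = 0.31 × 22.298 = 6.9124 mm/d
ETc = Kc × ET₀ = 1.18 × 6.9124 = 8.1566 mm/d
Over 14 days: 8.1566 × 14 = 114.192 mm

114 mm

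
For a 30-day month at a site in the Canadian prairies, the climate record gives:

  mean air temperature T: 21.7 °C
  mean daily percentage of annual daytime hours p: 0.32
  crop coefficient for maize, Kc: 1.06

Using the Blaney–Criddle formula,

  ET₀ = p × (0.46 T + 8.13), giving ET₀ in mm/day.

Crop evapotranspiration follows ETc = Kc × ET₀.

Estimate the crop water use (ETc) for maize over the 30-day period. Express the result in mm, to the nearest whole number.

184 mm

ET₀ = 0.32 × (0.46 × 21.7 + 8.13) = 0.32 × 18.112 = 5.7958 mm/d
ETc = Kc × ET₀ = 1.06 × 5.7958 = 6.1435 mm/d
Over 30 days: 6.1435 × 30 = 184.305 mm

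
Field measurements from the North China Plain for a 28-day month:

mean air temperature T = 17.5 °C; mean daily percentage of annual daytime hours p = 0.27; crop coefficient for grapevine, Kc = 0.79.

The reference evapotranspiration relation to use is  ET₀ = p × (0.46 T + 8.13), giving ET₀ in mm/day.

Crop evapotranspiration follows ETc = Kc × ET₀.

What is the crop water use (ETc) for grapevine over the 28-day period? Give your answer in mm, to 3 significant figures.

96.6 mm

ET₀ = 0.27 × (0.46 × 17.5 + 8.13) = 0.27 × 16.180 = 4.3686 mm/d
ETc = Kc × ET₀ = 0.79 × 4.3686 = 3.4512 mm/d
Over 28 days: 3.4512 × 28 = 96.634 mm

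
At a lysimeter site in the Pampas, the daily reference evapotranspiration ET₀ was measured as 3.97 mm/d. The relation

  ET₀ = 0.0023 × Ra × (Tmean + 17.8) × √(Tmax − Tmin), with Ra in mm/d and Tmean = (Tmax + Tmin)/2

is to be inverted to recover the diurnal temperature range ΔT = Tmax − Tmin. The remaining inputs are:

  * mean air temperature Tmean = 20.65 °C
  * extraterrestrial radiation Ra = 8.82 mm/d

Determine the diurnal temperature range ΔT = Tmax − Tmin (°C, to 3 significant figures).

25.9 °C

√ΔT = ET₀ / [0.0023 × Ra × (Tmean+17.8)] = 3.97 / (0.0023 × 8.82 × 38.45) = 5.0898
ΔT = 5.0898² = 25.906 °C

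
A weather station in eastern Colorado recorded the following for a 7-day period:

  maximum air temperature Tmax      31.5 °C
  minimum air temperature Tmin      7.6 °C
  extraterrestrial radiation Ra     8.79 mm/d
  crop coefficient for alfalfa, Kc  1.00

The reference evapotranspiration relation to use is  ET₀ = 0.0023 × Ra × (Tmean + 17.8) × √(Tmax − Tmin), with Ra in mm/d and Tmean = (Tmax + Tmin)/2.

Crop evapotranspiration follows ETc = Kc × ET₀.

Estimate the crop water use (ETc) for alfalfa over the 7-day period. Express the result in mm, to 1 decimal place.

Tmean = (31.5 + 7.6)/2 = 19.55 °C
ET₀ = 0.0023 × 8.79 × (19.55 + 17.8) × √23.9 = 0.0023 × 8.79 × 37.35 × 4.8888 = 3.6916 mm/d
ETc = Kc × ET₀ = 1.00 × 3.6916 = 3.6916 mm/d
Over 7 days: 3.6916 × 7 = 25.841 mm

25.8 mm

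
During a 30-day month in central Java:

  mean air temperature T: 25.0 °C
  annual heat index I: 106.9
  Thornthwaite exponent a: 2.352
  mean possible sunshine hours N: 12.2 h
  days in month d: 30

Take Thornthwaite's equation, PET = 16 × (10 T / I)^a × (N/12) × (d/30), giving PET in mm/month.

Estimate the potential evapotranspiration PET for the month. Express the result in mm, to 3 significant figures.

120 mm

10T/I = 10 × 25.0 / 106.9 = 2.3386
(10T/I)^a = 2.3386^2.352 = 7.3754
Uncorrected PET = 16 × 7.3754 = 118.006 mm
Correction = (N/12)(d/30) = (12.2/12)(30/30) = 1.0167
PET = 118.006 × 1.0167 = 119.977 mm/month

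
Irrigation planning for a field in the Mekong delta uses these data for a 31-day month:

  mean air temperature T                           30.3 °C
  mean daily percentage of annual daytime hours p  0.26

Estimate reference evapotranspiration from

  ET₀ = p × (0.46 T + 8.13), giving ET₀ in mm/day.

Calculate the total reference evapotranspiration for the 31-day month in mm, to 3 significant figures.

178 mm

ET₀ = 0.26 × (0.46 × 30.3 + 8.13) = 0.26 × 22.068 = 5.7377 mm/d
Monthly total = 5.7377 × 31 = 177.869 mm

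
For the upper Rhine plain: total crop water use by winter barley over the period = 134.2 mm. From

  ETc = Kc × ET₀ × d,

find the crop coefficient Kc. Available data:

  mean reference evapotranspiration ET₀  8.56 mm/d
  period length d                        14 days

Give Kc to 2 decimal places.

ETc = Kc × ET₀ × d  ⇒  Kc = ETc / (ET₀ × d)
Kc = 134.2 / (8.56 × 14) = 134.2 / 119.84 = 1.1198

1.12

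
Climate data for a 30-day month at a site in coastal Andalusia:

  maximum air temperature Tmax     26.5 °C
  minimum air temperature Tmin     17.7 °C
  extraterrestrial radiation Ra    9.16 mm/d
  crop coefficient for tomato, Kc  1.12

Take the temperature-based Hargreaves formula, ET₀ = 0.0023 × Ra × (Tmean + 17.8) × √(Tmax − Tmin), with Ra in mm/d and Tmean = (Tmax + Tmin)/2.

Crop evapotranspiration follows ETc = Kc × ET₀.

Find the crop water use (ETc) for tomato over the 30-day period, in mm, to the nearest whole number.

84 mm

Tmean = (26.5 + 17.7)/2 = 22.10 °C
ET₀ = 0.0023 × 9.16 × (22.10 + 17.8) × √8.8 = 0.0023 × 9.16 × 39.90 × 2.9665 = 2.4937 mm/d
ETc = Kc × ET₀ = 1.12 × 2.4937 = 2.7929 mm/d
Over 30 days: 2.7929 × 30 = 83.787 mm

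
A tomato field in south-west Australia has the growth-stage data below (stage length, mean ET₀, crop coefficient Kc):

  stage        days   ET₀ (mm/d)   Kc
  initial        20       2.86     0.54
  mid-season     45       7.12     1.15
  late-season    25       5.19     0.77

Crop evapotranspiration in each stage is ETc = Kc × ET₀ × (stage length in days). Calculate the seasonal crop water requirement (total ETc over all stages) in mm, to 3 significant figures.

499 mm

initial: 0.54 × 2.86 × 20 = 30.89 mm
mid-season: 1.15 × 7.12 × 45 = 368.46 mm
late-season: 0.77 × 5.19 × 25 = 99.91 mm
Seasonal total = 499.26 mm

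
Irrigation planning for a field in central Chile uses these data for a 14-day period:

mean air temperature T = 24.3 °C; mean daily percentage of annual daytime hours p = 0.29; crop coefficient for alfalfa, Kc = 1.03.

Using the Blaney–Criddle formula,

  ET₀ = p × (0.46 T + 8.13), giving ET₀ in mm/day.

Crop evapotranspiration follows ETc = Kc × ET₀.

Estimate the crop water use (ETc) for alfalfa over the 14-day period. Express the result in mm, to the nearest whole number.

ET₀ = 0.29 × (0.46 × 24.3 + 8.13) = 0.29 × 19.308 = 5.5993 mm/d
ETc = Kc × ET₀ = 1.03 × 5.5993 = 5.7673 mm/d
Over 14 days: 5.7673 × 14 = 80.742 mm

81 mm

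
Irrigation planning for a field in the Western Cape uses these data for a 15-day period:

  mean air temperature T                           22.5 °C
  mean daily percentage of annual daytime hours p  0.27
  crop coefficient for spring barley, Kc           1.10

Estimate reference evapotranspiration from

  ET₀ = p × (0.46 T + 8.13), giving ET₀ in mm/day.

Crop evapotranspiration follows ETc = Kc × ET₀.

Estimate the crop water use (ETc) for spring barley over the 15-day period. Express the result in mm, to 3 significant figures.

82.3 mm

ET₀ = 0.27 × (0.46 × 22.5 + 8.13) = 0.27 × 18.480 = 4.9896 mm/d
ETc = Kc × ET₀ = 1.10 × 4.9896 = 5.4886 mm/d
Over 15 days: 5.4886 × 15 = 82.329 mm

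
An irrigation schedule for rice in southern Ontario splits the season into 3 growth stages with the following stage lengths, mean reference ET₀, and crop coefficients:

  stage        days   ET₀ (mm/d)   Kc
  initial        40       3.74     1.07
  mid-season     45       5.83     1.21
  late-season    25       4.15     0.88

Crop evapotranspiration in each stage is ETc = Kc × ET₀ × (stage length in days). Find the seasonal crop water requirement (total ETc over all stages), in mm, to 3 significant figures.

569 mm

initial: 1.07 × 3.74 × 40 = 160.07 mm
mid-season: 1.21 × 5.83 × 45 = 317.44 mm
late-season: 0.88 × 4.15 × 25 = 91.30 mm
Seasonal total = 568.81 mm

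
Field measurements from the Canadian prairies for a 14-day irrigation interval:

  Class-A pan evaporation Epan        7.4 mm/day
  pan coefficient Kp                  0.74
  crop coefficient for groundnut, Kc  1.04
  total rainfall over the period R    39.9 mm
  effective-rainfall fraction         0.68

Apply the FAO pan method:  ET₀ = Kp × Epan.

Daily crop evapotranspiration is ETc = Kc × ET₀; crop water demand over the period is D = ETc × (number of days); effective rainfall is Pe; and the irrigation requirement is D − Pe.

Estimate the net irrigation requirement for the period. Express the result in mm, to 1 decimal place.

52.6 mm

ET₀ = 0.74 × 7.4 = 5.4760 mm/d
ETc = Kc × ET₀ = 1.04 × 5.4760 = 5.6950 mm/d
Crop demand D = ETc × 14 d = 5.6950 × 14 = 79.730 mm
Pe = 0.68 × 39.9 = 27.132 mm
D − Pe = 79.730 − 27.132 = 52.598 mm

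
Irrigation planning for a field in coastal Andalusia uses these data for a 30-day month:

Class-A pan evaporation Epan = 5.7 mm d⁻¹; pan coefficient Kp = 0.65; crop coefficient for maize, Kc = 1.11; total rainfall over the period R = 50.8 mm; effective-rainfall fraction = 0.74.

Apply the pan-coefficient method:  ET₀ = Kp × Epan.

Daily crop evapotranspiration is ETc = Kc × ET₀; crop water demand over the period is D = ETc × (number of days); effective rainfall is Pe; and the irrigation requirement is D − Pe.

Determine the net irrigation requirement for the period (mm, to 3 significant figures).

85.8 mm

ET₀ = 0.65 × 5.7 = 3.7050 mm/d
ETc = Kc × ET₀ = 1.11 × 3.7050 = 4.1126 mm/d
Crop demand D = ETc × 30 d = 4.1126 × 30 = 123.378 mm
Pe = 0.74 × 50.8 = 37.592 mm
D − Pe = 123.378 − 37.592 = 85.786 mm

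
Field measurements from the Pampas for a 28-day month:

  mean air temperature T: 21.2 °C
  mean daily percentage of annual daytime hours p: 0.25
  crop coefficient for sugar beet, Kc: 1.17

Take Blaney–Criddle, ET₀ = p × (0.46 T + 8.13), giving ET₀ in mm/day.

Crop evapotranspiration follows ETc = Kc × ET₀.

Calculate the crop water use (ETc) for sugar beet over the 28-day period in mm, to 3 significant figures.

ET₀ = 0.25 × (0.46 × 21.2 + 8.13) = 0.25 × 17.882 = 4.4705 mm/d
ETc = Kc × ET₀ = 1.17 × 4.4705 = 5.2305 mm/d
Over 28 days: 5.2305 × 28 = 146.454 mm

146 mm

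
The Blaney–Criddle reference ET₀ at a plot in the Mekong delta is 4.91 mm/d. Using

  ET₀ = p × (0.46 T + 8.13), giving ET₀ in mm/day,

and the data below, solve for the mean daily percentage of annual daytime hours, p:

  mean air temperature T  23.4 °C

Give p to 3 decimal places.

0.260

p = ET₀ / (0.46 T + 8.13) = 4.91 / (0.46 × 23.4 + 8.13) = 4.91 / 18.894 = 0.2599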